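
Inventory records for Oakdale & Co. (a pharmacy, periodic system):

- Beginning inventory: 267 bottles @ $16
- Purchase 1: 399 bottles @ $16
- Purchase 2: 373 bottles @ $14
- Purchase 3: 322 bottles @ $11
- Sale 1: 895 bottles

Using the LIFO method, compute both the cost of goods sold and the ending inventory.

COGS = $11,964; ending inventory = $7,456

Sale 1 (895) [LIFO — newest first]: 322 @ $11 + 373 @ $14 + 200 @ $16 = $11,964
Ending inventory: 267 @ $16 + 199 @ $16 = $7,456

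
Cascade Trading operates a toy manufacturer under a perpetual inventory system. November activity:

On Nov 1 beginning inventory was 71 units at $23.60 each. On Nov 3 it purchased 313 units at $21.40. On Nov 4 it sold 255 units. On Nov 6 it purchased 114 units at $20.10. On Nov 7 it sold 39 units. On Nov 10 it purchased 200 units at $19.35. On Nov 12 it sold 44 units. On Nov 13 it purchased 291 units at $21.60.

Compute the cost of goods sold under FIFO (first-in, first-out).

Nov 4, 255 sold [FIFO — oldest first]: 71 @ $23.60 + 184 @ $21.40 = $5,613.20
Nov 7, 39 sold [FIFO — oldest first]: 39 @ $21.40 = $834.60
Nov 12, 44 sold [FIFO — oldest first]: 44 @ $21.40 = $941.60
Total COGS = $5,613.20 + $834.60 + $941.60 = $7,389.40
Ending inventory: 46 @ $21.40 + 114 @ $20.10 + 200 @ $19.35 + 291 @ $21.60 = $13,431.40

COGS = $7,389.40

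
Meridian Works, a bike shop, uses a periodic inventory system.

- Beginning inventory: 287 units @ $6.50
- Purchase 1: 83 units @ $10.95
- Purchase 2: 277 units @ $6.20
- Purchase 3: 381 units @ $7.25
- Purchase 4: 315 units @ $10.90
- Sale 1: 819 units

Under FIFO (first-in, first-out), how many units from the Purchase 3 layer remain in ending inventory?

Sale 1 (819) [FIFO — oldest first]: 287 @ $6.50 + 83 @ $10.95 + 277 @ $6.20 + 172 @ $7.25 = $5,738.75
Ending inventory: 209 @ $7.25 + 315 @ $10.90 = $4,948.75
Check: goods available $10,687.50 = COGS $5,738.75 + ending $4,948.75

209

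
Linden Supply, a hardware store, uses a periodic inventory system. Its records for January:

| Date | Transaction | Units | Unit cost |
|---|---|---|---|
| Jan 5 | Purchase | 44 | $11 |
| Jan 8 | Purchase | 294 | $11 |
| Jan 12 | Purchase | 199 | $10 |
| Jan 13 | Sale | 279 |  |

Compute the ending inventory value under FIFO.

Ending inventory = $2,639

Jan 13, 279 sold [FIFO — oldest first]: 44 @ $11 + 235 @ $11 = $3,069
Ending inventory: 59 @ $11 + 199 @ $10 = $2,639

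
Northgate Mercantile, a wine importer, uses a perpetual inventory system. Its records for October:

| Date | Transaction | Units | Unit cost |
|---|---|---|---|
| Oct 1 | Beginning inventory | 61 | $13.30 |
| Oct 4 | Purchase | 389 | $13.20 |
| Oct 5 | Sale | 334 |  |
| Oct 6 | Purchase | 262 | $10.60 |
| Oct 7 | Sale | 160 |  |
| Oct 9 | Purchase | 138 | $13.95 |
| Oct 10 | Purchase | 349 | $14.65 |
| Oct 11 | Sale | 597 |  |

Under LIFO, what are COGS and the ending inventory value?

COGS = $14,329.55; ending inventory = $1,431.70

Oct 5, 334 sold [LIFO — newest first]: 334 @ $13.20 = $4,408.80
Oct 7, 160 sold [LIFO — newest first]: 160 @ $10.60 = $1,696.00
Oct 11, 597 sold [LIFO — newest first]: 349 @ $14.65 + 138 @ $13.95 + 102 @ $10.60 + 8 @ $13.20 = $8,224.75
Total COGS = $4,408.80 + $1,696.00 + $8,224.75 = $14,329.55
Ending inventory: 61 @ $13.30 + 47 @ $13.20 = $1,431.70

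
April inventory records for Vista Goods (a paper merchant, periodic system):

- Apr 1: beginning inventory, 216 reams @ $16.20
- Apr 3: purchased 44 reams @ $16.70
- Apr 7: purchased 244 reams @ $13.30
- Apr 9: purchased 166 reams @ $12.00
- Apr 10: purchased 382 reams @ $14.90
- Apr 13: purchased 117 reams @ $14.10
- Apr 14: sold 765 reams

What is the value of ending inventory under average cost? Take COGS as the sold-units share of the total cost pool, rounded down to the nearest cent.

Ending inventory = $5,810.38

Apr 14, sell 765: 765/1169 × $16,812.70 → $11,002.32
Ending inventory (cost pool remaining) = $5,810.38
Check: goods available $16,812.70 = COGS $11,002.32 + ending $5,810.38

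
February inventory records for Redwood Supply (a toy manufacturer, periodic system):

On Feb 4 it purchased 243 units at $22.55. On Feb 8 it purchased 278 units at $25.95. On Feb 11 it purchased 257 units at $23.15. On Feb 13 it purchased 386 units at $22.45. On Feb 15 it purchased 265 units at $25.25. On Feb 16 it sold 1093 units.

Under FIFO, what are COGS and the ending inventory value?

COGS = $25,715.05; ending inventory = $8,285.20

Feb 16, 1093 sold [FIFO — oldest first]: 243 @ $22.55 + 278 @ $25.95 + 257 @ $23.15 + 315 @ $22.45 = $25,715.05
Ending inventory: 71 @ $22.45 + 265 @ $25.25 = $8,285.20
Check: goods available $34,000.25 = COGS $25,715.05 + ending $8,285.20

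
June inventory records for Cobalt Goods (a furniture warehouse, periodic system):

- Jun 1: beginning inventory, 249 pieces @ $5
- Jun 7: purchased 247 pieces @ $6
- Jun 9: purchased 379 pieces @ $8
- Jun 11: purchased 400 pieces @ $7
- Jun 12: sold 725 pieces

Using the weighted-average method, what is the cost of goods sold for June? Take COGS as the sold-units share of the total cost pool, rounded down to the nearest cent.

COGS = $4,866.88

Jun 12, sell 725: 725/1275 × $8,559.00 → $4,866.88
Ending inventory (cost pool remaining) = $3,692.12
Check: goods available $8,559.00 = COGS $4,866.88 + ending $3,692.12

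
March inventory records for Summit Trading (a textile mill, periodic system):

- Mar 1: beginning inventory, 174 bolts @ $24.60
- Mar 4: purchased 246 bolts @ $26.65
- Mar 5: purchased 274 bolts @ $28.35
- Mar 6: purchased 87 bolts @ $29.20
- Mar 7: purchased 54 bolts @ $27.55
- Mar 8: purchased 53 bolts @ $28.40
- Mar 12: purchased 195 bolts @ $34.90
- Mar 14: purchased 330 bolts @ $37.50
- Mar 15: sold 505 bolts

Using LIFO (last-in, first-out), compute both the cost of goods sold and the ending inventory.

COGS = $18,482.50; ending inventory = $24,835.50

Mar 15, 505 sold [LIFO — newest first]: 330 @ $37.50 + 175 @ $34.90 = $18,482.50
Ending inventory: 174 @ $24.60 + 246 @ $26.65 + 274 @ $28.35 + 87 @ $29.20 + 54 @ $27.55 + 53 @ $28.40 + 20 @ $34.90 = $24,835.50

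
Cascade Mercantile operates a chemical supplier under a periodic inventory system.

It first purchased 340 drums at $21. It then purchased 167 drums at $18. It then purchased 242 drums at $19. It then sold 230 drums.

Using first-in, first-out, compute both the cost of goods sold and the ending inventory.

Sale 1 (230) [FIFO — oldest first]: 230 @ $21 = $4,830
Ending inventory: 110 @ $21 + 167 @ $18 + 242 @ $19 = $9,914
Check: goods available $14,744 = COGS $4,830 + ending $9,914

COGS = $4,830; ending inventory = $9,914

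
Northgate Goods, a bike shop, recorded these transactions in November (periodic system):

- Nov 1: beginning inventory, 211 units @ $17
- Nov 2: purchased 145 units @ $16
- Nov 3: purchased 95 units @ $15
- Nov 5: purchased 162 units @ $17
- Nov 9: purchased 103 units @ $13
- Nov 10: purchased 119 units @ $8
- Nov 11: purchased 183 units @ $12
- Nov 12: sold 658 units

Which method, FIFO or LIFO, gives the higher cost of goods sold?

FIFO COGS: 211 @ $17 + 145 @ $16 + 95 @ $15 + 162 @ $17 + 45 @ $13 = $10,671
LIFO COGS: 183 @ $12 + 119 @ $8 + 103 @ $13 + 162 @ $17 + 91 @ $15 = $8,606

FIFO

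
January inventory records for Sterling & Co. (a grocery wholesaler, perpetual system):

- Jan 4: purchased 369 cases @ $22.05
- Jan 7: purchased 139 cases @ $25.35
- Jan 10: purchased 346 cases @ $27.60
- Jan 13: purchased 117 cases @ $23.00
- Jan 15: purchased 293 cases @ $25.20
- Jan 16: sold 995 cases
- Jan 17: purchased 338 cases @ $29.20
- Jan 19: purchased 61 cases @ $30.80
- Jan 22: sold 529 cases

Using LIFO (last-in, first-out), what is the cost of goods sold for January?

COGS = $39,967.75

Jan 16, 995 sold [LIFO — newest first]: 293 @ $25.20 + 117 @ $23.00 + 346 @ $27.60 + 139 @ $25.35 + 100 @ $22.05 = $25,352.85
Jan 22, 529 sold [LIFO — newest first]: 61 @ $30.80 + 338 @ $29.20 + 130 @ $22.05 = $14,614.90
Total COGS = $25,352.85 + $14,614.90 = $39,967.75
Ending inventory: 139 @ $22.05 = $3,064.95
Check: goods available $43,032.70 = COGS $39,967.75 + ending $3,064.95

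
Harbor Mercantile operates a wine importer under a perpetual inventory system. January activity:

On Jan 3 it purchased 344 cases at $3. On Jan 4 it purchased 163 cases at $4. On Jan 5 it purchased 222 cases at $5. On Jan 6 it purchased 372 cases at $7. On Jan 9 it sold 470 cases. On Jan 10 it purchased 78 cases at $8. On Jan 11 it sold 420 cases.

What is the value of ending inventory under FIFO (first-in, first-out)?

Ending inventory = $2,101

Jan 9, 470 sold [FIFO — oldest first]: 344 @ $3 + 126 @ $4 = $1,536
Jan 11, 420 sold [FIFO — oldest first]: 37 @ $4 + 222 @ $5 + 161 @ $7 = $2,385
Total COGS = $1,536 + $2,385 = $3,921
Ending inventory: 211 @ $7 + 78 @ $8 = $2,101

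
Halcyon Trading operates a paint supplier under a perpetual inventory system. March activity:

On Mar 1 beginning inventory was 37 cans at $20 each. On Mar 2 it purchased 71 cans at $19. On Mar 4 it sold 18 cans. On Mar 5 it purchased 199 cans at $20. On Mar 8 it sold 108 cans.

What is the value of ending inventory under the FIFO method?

Mar 4, 18 sold [FIFO — oldest first]: 18 @ $20 = $360
Mar 8, 108 sold [FIFO — oldest first]: 19 @ $20 + 71 @ $19 + 18 @ $20 = $2,089
Total COGS = $360 + $2,089 = $2,449
Ending inventory: 181 @ $20 = $3,620
Check: goods available $6,069 = COGS $2,449 + ending $3,620

Ending inventory = $3,620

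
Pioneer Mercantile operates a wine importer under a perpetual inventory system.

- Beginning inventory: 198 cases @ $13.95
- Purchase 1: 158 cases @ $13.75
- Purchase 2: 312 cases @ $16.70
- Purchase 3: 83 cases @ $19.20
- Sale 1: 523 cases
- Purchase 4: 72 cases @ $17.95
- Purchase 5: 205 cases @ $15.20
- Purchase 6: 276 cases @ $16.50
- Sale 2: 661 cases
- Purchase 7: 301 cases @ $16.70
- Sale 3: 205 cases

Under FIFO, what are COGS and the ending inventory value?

Sale 1 (523) [FIFO — oldest first]: 198 @ $13.95 + 158 @ $13.75 + 167 @ $16.70 = $7,723.50
Sale 2 (661) [FIFO — oldest first]: 145 @ $16.70 + 83 @ $19.20 + 72 @ $17.95 + 205 @ $15.20 + 156 @ $16.50 = $10,997.50
Sale 3 (205) [FIFO — oldest first]: 120 @ $16.50 + 85 @ $16.70 = $3,399.50
Total COGS = $7,723.50 + $10,997.50 + $3,399.50 = $22,120.50
Ending inventory: 216 @ $16.70 = $3,607.20
Check: goods available $25,727.70 = COGS $22,120.50 + ending $3,607.20

COGS = $22,120.50; ending inventory = $3,607.20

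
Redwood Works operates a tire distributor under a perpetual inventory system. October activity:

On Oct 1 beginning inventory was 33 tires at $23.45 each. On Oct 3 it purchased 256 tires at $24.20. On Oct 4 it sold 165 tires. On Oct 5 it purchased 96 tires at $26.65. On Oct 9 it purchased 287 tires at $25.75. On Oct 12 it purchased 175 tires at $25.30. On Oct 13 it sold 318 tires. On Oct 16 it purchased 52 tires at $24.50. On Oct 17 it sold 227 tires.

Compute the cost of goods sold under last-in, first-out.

COGS = $17,910.90

Oct 4, 165 sold [LIFO — newest first]: 165 @ $24.20 = $3,993.00
Oct 13, 318 sold [LIFO — newest first]: 175 @ $25.30 + 143 @ $25.75 = $8,109.75
Oct 17, 227 sold [LIFO — newest first]: 52 @ $24.50 + 144 @ $25.75 + 31 @ $26.65 = $5,808.15
Total COGS = $3,993.00 + $8,109.75 + $5,808.15 = $17,910.90
Ending inventory: 33 @ $23.45 + 91 @ $24.20 + 65 @ $26.65 = $4,708.30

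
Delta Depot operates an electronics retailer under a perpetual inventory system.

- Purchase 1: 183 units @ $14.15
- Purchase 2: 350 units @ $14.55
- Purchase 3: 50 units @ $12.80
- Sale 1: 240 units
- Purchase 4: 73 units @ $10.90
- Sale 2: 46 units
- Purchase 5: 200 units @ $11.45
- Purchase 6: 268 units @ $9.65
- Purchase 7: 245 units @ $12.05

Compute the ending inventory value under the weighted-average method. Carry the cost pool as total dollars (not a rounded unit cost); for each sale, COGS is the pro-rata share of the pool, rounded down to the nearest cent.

Ending inventory = $12,890.88

After Purchase 1: 183 on hand, pool $2,589.45 (≈ $14.1500 each)
After Purchase 2: 533 on hand, pool $7,681.95 (≈ $14.4127 each)
After Purchase 3: 583 on hand, pool $8,321.95 (≈ $14.2744 each)
Sale 1, sell 240: 240/583 × $8,321.95 → $3,425.84
After Purchase 4: 416 on hand, pool $5,691.81 (≈ $13.6822 each)
Sale 2, sell 46: 46/416 × $5,691.81 → $629.38
After Purchase 5: 570 on hand, pool $7,352.43 (≈ $12.8990 each)
After Purchase 6: 838 on hand, pool $9,938.63 (≈ $11.8599 each)
After Purchase 7: 1083 on hand, pool $12,890.88 (≈ $11.9029 each)
Total COGS = $3,425.84 + $629.38 = $4,055.22
Ending inventory (cost pool remaining) = $12,890.88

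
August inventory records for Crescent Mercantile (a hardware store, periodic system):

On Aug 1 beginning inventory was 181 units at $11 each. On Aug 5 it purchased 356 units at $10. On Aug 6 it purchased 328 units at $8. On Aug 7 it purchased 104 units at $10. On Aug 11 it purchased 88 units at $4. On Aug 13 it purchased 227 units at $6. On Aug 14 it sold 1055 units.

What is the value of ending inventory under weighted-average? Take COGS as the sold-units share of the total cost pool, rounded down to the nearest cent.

Aug 14, sell 1055: 1055/1284 × $10,929.00 → $8,979.82
Ending inventory (cost pool remaining) = $1,949.18

Ending inventory = $1,949.18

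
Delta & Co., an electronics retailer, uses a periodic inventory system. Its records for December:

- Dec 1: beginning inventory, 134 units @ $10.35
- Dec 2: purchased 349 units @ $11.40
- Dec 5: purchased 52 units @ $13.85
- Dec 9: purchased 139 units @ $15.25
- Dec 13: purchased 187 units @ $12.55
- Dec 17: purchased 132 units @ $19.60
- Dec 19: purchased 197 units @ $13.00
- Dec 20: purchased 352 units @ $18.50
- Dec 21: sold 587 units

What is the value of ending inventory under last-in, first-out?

Dec 21, 587 sold [LIFO — newest first]: 352 @ $18.50 + 197 @ $13.00 + 38 @ $19.60 = $9,817.80
Ending inventory: 134 @ $10.35 + 349 @ $11.40 + 52 @ $13.85 + 139 @ $15.25 + 187 @ $12.55 + 94 @ $19.60 = $12,394.70

Ending inventory = $12,394.70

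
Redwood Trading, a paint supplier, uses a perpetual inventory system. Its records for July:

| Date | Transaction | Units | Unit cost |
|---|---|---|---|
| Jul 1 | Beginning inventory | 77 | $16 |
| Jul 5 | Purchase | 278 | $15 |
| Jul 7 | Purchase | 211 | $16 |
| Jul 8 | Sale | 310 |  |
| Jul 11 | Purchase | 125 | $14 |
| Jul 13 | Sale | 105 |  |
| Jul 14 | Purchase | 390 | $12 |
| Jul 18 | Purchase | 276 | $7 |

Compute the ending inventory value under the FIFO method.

Jul 8, 310 sold [FIFO — oldest first]: 77 @ $16 + 233 @ $15 = $4,727
Jul 13, 105 sold [FIFO — oldest first]: 45 @ $15 + 60 @ $16 = $1,635
Total COGS = $4,727 + $1,635 = $6,362
Ending inventory: 151 @ $16 + 125 @ $14 + 390 @ $12 + 276 @ $7 = $10,778
Check: goods available $17,140 = COGS $6,362 + ending $10,778

Ending inventory = $10,778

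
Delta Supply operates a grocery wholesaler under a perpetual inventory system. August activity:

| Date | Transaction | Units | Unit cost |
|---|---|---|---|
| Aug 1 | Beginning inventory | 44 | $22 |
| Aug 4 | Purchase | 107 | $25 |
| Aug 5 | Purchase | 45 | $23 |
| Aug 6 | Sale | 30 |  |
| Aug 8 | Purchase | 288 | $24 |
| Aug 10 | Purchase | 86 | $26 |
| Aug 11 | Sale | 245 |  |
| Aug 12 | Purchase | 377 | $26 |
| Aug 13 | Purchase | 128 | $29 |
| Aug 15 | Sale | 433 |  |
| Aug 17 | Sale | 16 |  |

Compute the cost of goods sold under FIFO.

COGS = $17,830

Aug 6, 30 sold [FIFO — oldest first]: 30 @ $22 = $660
Aug 11, 245 sold [FIFO — oldest first]: 14 @ $22 + 107 @ $25 + 45 @ $23 + 79 @ $24 = $5,914
Aug 15, 433 sold [FIFO — oldest first]: 209 @ $24 + 86 @ $26 + 138 @ $26 = $10,840
Aug 17, 16 sold [FIFO — oldest first]: 16 @ $26 = $416
Total COGS = $660 + $5,914 + $10,840 + $416 = $17,830
Ending inventory: 223 @ $26 + 128 @ $29 = $9,510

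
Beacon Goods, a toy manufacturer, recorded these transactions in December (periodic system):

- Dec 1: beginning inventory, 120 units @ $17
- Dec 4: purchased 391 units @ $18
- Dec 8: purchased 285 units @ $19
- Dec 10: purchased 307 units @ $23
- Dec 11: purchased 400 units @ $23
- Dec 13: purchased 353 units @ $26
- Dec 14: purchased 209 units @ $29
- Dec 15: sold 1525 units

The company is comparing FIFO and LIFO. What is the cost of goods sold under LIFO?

COGS = $36,364

FIFO COGS: 120 @ $17 + 391 @ $18 + 285 @ $19 + 307 @ $23 + 400 @ $23 + 22 @ $26 = $31,326
LIFO COGS: 209 @ $29 + 353 @ $26 + 400 @ $23 + 307 @ $23 + 256 @ $19 = $36,364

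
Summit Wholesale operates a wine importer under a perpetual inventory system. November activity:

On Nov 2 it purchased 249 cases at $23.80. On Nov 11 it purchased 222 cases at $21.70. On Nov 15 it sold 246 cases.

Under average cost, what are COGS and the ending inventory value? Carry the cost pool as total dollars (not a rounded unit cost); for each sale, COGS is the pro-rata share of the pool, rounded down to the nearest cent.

COGS = $5,611.30; ending inventory = $5,132.30

After Nov 2: 249 on hand, pool $5,926.20 (≈ $23.8000 each)
After Nov 11: 471 on hand, pool $10,743.60 (≈ $22.8102 each)
Nov 15, sell 246: 246/471 × $10,743.60 → $5,611.30
Ending inventory (cost pool remaining) = $5,132.30
Check: goods available $10,743.60 = COGS $5,611.30 + ending $5,132.30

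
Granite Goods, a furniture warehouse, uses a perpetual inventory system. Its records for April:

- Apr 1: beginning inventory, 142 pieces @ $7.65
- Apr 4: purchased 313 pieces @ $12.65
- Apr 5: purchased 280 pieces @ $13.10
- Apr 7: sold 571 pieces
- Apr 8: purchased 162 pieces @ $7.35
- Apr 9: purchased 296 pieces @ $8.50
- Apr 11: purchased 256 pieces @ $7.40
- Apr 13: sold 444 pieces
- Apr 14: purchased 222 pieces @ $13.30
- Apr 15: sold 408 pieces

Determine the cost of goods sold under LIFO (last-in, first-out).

Apr 7, 571 sold [LIFO — newest first]: 280 @ $13.10 + 291 @ $12.65 = $7,349.15
Apr 13, 444 sold [LIFO — newest first]: 256 @ $7.40 + 188 @ $8.50 = $3,492.40
Apr 15, 408 sold [LIFO — newest first]: 222 @ $13.30 + 108 @ $8.50 + 78 @ $7.35 = $4,443.90
Total COGS = $7,349.15 + $3,492.40 + $4,443.90 = $15,285.45
Ending inventory: 142 @ $7.65 + 22 @ $12.65 + 84 @ $7.35 = $1,982.00

COGS = $15,285.45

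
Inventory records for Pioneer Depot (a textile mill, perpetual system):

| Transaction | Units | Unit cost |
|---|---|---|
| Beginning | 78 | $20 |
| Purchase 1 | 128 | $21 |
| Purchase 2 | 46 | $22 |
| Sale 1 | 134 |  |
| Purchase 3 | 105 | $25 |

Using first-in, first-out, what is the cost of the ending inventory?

Sale 1 (134) [FIFO — oldest first]: 78 @ $20 + 56 @ $21 = $2,736
Ending inventory: 72 @ $21 + 46 @ $22 + 105 @ $25 = $5,149
Check: goods available $7,885 = COGS $2,736 + ending $5,149

Ending inventory = $5,149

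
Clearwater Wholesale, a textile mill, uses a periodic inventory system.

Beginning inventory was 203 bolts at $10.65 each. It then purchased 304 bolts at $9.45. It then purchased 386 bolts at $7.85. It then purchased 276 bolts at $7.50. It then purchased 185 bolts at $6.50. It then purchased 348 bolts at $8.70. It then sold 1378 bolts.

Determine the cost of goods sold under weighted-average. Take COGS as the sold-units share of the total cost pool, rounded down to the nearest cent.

COGS = $11,630.37

Sale 1, sell 1378: 1378/1702 × $14,364.95 → $11,630.37
Ending inventory (cost pool remaining) = $2,734.58
Check: goods available $14,364.95 = COGS $11,630.37 + ending $2,734.58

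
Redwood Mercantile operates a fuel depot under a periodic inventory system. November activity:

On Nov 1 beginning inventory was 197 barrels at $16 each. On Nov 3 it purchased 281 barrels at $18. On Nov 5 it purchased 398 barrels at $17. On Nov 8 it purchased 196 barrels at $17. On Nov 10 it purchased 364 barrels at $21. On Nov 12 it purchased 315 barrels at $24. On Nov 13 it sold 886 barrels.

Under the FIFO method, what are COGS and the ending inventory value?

Nov 13, 886 sold [FIFO — oldest first]: 197 @ $16 + 281 @ $18 + 398 @ $17 + 10 @ $17 = $15,146
Ending inventory: 186 @ $17 + 364 @ $21 + 315 @ $24 = $18,366

COGS = $15,146; ending inventory = $18,366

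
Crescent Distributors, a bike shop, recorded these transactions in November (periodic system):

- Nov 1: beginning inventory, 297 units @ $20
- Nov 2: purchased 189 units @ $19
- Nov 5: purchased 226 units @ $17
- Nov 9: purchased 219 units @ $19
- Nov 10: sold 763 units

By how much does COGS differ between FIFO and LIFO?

$168

FIFO COGS: 297 @ $20 + 189 @ $19 + 226 @ $17 + 51 @ $19 = $14,342
LIFO COGS: 219 @ $19 + 226 @ $17 + 189 @ $19 + 129 @ $20 = $14,174
Difference = |$14,342 − $14,174| = $168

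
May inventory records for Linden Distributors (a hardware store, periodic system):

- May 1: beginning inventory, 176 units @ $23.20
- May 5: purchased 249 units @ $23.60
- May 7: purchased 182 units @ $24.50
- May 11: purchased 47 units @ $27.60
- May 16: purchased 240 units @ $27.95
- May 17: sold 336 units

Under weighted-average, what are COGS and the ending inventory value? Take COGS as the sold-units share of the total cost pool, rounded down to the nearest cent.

COGS = $8,427.73; ending inventory = $13,996.07

May 17, sell 336: 336/894 × $22,423.80 → $8,427.73
Ending inventory (cost pool remaining) = $13,996.07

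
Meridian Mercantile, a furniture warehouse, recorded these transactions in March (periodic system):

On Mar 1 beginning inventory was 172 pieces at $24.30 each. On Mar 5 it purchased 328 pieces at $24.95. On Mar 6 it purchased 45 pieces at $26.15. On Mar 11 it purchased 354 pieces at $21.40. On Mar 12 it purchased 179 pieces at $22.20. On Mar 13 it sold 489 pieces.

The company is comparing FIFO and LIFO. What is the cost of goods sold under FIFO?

FIFO COGS: 172 @ $24.30 + 317 @ $24.95 = $12,088.75
LIFO COGS: 179 @ $22.20 + 310 @ $21.40 = $10,607.80

COGS = $12,088.75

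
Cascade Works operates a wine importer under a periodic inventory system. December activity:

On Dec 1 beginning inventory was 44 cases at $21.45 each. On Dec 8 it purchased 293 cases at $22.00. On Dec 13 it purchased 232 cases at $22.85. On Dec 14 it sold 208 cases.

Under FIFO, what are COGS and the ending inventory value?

Dec 14, 208 sold [FIFO — oldest first]: 44 @ $21.45 + 164 @ $22.00 = $4,551.80
Ending inventory: 129 @ $22.00 + 232 @ $22.85 = $8,139.20
Check: goods available $12,691.00 = COGS $4,551.80 + ending $8,139.20

COGS = $4,551.80; ending inventory = $8,139.20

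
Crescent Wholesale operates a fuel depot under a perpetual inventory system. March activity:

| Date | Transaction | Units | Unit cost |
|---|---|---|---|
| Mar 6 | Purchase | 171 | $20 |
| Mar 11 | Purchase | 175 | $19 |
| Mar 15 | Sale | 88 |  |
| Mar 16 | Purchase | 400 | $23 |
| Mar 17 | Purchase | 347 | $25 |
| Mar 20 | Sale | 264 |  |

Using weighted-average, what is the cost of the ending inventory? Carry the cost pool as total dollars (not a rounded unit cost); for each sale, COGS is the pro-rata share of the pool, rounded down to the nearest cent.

After Mar 6: 171 on hand, pool $3,420.00 (≈ $20.0000 each)
After Mar 11: 346 on hand, pool $6,745.00 (≈ $19.4942 each)
Mar 15, sell 88: 88/346 × $6,745.00 → $1,715.49
After Mar 16: 658 on hand, pool $14,229.51 (≈ $21.6254 each)
After Mar 17: 1005 on hand, pool $22,904.51 (≈ $22.7906 each)
Mar 20, sell 264: 264/1005 × $22,904.51 → $6,016.70
Total COGS = $1,715.49 + $6,016.70 = $7,732.19
Ending inventory (cost pool remaining) = $16,887.81

Ending inventory = $16,887.81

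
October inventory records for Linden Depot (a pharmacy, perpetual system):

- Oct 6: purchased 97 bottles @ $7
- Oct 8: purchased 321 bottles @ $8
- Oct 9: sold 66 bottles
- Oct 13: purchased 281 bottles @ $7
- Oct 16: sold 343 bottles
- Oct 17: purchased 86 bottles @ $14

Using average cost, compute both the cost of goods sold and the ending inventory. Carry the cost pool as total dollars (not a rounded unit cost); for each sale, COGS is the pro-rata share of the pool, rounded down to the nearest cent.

After Oct 6: 97 on hand, pool $679.00 (≈ $7.0000 each)
After Oct 8: 418 on hand, pool $3,247.00 (≈ $7.7679 each)
Oct 9, sell 66: 66/418 × $3,247.00 → $512.68
After Oct 13: 633 on hand, pool $4,701.32 (≈ $7.4270 each)
Oct 16, sell 343: 343/633 × $4,701.32 → $2,547.47
After Oct 17: 376 on hand, pool $3,357.85 (≈ $8.9305 each)
Total COGS = $512.68 + $2,547.47 = $3,060.15
Ending inventory (cost pool remaining) = $3,357.85
Check: goods available $6,418.00 = COGS $3,060.15 + ending $3,357.85

COGS = $3,060.15; ending inventory = $3,357.85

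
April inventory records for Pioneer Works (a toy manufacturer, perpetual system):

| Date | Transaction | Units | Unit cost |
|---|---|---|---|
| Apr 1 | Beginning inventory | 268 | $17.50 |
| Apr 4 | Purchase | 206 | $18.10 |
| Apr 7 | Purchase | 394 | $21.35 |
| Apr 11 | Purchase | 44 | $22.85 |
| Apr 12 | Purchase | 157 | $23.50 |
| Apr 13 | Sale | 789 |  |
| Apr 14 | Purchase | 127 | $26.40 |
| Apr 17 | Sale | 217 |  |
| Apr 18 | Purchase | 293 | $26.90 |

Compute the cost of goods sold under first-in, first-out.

COGS = $20,044.90

Apr 13, 789 sold [FIFO — oldest first]: 268 @ $17.50 + 206 @ $18.10 + 315 @ $21.35 = $15,143.85
Apr 17, 217 sold [FIFO — oldest first]: 79 @ $21.35 + 44 @ $22.85 + 94 @ $23.50 = $4,901.05
Total COGS = $15,143.85 + $4,901.05 = $20,044.90
Ending inventory: 63 @ $23.50 + 127 @ $26.40 + 293 @ $26.90 = $12,715.00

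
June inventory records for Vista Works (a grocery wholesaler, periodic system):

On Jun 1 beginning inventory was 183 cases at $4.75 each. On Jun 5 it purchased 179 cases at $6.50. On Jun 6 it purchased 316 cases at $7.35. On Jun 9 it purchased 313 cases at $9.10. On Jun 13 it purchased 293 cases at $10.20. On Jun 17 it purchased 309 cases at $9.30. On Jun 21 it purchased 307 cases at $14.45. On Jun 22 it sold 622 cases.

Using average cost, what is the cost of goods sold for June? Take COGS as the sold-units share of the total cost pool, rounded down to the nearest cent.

Jun 22, sell 622: 622/1900 × $17,502.10 → $5,729.63
Ending inventory (cost pool remaining) = $11,772.47
Check: goods available $17,502.10 = COGS $5,729.63 + ending $11,772.47

COGS = $5,729.63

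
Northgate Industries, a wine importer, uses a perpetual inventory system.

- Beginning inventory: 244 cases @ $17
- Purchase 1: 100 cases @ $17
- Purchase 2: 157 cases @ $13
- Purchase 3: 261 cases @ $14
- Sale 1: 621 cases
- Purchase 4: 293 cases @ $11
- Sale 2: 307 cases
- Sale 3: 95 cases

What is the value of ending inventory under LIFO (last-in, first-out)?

Ending inventory = $544

Sale 1 (621) [LIFO — newest first]: 261 @ $14 + 157 @ $13 + 100 @ $17 + 103 @ $17 = $9,146
Sale 2 (307) [LIFO — newest first]: 293 @ $11 + 14 @ $17 = $3,461
Sale 3 (95) [LIFO — newest first]: 95 @ $17 = $1,615
Total COGS = $9,146 + $3,461 + $1,615 = $14,222
Ending inventory: 32 @ $17 = $544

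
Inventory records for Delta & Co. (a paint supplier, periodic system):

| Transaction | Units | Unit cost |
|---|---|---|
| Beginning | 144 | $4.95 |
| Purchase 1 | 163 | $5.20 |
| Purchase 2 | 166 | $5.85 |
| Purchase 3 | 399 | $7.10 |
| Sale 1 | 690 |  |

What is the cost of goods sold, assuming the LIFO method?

Sale 1 (690) [LIFO — newest first]: 399 @ $7.10 + 166 @ $5.85 + 125 @ $5.20 = $4,454.00
Ending inventory: 144 @ $4.95 + 38 @ $5.20 = $910.40

COGS = $4,454.00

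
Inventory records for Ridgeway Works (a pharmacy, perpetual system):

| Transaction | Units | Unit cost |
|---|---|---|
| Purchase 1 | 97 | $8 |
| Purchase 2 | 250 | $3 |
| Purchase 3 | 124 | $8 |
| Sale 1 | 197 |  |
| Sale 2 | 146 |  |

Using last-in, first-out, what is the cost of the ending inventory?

Sale 1 (197) [LIFO — newest first]: 124 @ $8 + 73 @ $3 = $1,211
Sale 2 (146) [LIFO — newest first]: 146 @ $3 = $438
Total COGS = $1,211 + $438 = $1,649
Ending inventory: 97 @ $8 + 31 @ $3 = $869

Ending inventory = $869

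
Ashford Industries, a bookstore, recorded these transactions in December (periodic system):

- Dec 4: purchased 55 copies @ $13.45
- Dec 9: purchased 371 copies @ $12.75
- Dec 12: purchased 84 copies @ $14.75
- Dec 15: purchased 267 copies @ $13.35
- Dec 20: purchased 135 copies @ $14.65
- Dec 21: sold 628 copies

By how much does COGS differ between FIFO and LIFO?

$307.40

FIFO COGS: 55 @ $13.45 + 371 @ $12.75 + 84 @ $14.75 + 118 @ $13.35 = $8,284.30
LIFO COGS: 135 @ $14.65 + 267 @ $13.35 + 84 @ $14.75 + 142 @ $12.75 = $8,591.70
Difference = |$8,284.30 − $8,591.70| = $307.40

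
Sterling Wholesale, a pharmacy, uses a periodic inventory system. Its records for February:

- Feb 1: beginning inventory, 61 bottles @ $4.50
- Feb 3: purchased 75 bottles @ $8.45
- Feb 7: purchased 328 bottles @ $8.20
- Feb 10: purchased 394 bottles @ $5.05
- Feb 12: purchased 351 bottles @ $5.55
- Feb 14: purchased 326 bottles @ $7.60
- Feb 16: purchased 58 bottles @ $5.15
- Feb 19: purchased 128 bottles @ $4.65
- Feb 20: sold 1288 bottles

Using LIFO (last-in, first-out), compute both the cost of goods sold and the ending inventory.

COGS = $7,563.45; ending inventory = $3,343.65

Feb 20, 1288 sold [LIFO — newest first]: 128 @ $4.65 + 58 @ $5.15 + 326 @ $7.60 + 351 @ $5.55 + 394 @ $5.05 + 31 @ $8.20 = $7,563.45
Ending inventory: 61 @ $4.50 + 75 @ $8.45 + 297 @ $8.20 = $3,343.65
Check: goods available $10,907.10 = COGS $7,563.45 + ending $3,343.65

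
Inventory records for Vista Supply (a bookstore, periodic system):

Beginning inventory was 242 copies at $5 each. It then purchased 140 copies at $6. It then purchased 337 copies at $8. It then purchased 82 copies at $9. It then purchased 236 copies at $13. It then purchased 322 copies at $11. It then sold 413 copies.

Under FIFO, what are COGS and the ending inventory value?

Sale 1 (413) [FIFO — oldest first]: 242 @ $5 + 140 @ $6 + 31 @ $8 = $2,298
Ending inventory: 306 @ $8 + 82 @ $9 + 236 @ $13 + 322 @ $11 = $9,796

COGS = $2,298; ending inventory = $9,796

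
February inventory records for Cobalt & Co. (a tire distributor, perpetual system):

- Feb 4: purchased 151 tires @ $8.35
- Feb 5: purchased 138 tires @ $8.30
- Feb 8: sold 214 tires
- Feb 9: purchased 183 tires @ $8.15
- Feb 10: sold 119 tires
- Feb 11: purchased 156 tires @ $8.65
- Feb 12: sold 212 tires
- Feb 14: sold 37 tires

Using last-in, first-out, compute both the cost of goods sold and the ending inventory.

Feb 8, 214 sold [LIFO — newest first]: 138 @ $8.30 + 76 @ $8.35 = $1,780.00
Feb 10, 119 sold [LIFO — newest first]: 119 @ $8.15 = $969.85
Feb 12, 212 sold [LIFO — newest first]: 156 @ $8.65 + 56 @ $8.15 = $1,805.80
Feb 14, 37 sold [LIFO — newest first]: 8 @ $8.15 + 29 @ $8.35 = $307.35
Total COGS = $1,780.00 + $969.85 + $1,805.80 + $307.35 = $4,863.00
Ending inventory: 46 @ $8.35 = $384.10

COGS = $4,863.00; ending inventory = $384.10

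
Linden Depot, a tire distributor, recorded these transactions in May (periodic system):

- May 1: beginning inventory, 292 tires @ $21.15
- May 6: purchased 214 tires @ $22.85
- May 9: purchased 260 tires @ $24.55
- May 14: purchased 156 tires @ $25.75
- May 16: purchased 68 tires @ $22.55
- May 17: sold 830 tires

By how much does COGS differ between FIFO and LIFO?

$518.40

FIFO COGS: 292 @ $21.15 + 214 @ $22.85 + 260 @ $24.55 + 64 @ $25.75 = $19,096.70
LIFO COGS: 68 @ $22.55 + 156 @ $25.75 + 260 @ $24.55 + 214 @ $22.85 + 132 @ $21.15 = $19,615.10
Difference = |$19,096.70 − $19,615.10| = $518.40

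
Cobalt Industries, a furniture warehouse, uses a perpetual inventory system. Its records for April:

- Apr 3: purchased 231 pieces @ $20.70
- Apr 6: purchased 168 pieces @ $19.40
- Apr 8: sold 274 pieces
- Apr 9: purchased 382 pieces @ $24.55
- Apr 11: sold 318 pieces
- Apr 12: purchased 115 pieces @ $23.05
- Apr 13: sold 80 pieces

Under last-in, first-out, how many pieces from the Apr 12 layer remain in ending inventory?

35

Apr 8, 274 sold [LIFO — newest first]: 168 @ $19.40 + 106 @ $20.70 = $5,453.40
Apr 11, 318 sold [LIFO — newest first]: 318 @ $24.55 = $7,806.90
Apr 13, 80 sold [LIFO — newest first]: 80 @ $23.05 = $1,844.00
Total COGS = $5,453.40 + $7,806.90 + $1,844.00 = $15,104.30
Ending inventory: 125 @ $20.70 + 64 @ $24.55 + 35 @ $23.05 = $4,965.45
Check: goods available $20,069.75 = COGS $15,104.30 + ending $4,965.45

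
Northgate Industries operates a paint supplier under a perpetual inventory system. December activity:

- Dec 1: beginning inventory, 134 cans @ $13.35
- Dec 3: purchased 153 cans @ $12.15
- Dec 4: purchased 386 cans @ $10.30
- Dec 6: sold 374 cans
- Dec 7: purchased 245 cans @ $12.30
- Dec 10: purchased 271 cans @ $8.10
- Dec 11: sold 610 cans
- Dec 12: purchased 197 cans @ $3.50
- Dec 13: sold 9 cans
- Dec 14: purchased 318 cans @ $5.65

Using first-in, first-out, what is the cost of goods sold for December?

COGS = $11,244.65

Dec 6, 374 sold [FIFO — oldest first]: 134 @ $13.35 + 153 @ $12.15 + 87 @ $10.30 = $4,543.95
Dec 11, 610 sold [FIFO — oldest first]: 299 @ $10.30 + 245 @ $12.30 + 66 @ $8.10 = $6,627.80
Dec 13, 9 sold [FIFO — oldest first]: 9 @ $8.10 = $72.90
Total COGS = $4,543.95 + $6,627.80 + $72.90 = $11,244.65
Ending inventory: 196 @ $8.10 + 197 @ $3.50 + 318 @ $5.65 = $4,073.80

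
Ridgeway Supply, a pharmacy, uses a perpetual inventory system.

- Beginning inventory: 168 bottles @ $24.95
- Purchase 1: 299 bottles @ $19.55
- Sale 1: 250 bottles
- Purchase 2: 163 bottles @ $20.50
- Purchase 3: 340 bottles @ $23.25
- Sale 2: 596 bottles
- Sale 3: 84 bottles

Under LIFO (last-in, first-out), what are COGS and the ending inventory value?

COGS = $20,285.55; ending inventory = $998.00

Sale 1 (250) [LIFO — newest first]: 250 @ $19.55 = $4,887.50
Sale 2 (596) [LIFO — newest first]: 340 @ $23.25 + 163 @ $20.50 + 49 @ $19.55 + 44 @ $24.95 = $13,302.25
Sale 3 (84) [LIFO — newest first]: 84 @ $24.95 = $2,095.80
Total COGS = $4,887.50 + $13,302.25 + $2,095.80 = $20,285.55
Ending inventory: 40 @ $24.95 = $998.00
Check: goods available $21,283.55 = COGS $20,285.55 + ending $998.00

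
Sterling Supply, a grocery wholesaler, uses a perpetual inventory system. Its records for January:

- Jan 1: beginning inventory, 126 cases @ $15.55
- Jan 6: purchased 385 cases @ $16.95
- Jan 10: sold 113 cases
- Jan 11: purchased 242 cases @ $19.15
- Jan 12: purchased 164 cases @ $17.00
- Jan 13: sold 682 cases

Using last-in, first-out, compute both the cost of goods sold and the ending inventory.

Jan 10, 113 sold [LIFO — newest first]: 113 @ $16.95 = $1,915.35
Jan 13, 682 sold [LIFO — newest first]: 164 @ $17.00 + 242 @ $19.15 + 272 @ $16.95 + 4 @ $15.55 = $12,094.90
Total COGS = $1,915.35 + $12,094.90 = $14,010.25
Ending inventory: 122 @ $15.55 = $1,897.10

COGS = $14,010.25; ending inventory = $1,897.10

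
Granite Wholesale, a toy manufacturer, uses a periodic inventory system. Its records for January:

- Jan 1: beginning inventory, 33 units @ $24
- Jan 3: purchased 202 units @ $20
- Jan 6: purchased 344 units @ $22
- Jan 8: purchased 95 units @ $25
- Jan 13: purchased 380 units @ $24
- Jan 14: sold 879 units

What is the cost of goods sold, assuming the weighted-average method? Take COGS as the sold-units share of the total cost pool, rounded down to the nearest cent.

Jan 14, sell 879: 879/1054 × $23,895.00 → $19,927.61
Ending inventory (cost pool remaining) = $3,967.39
Check: goods available $23,895.00 = COGS $19,927.61 + ending $3,967.39

COGS = $19,927.61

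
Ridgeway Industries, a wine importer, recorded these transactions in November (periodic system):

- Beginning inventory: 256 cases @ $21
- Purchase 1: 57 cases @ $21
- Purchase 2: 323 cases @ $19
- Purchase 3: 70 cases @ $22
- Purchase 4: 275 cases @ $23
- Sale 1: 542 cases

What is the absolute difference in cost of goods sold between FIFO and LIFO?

FIFO COGS: 256 @ $21 + 57 @ $21 + 229 @ $19 = $10,924
LIFO COGS: 275 @ $23 + 70 @ $22 + 197 @ $19 = $11,608
Difference = |$10,924 − $11,608| = $684

$684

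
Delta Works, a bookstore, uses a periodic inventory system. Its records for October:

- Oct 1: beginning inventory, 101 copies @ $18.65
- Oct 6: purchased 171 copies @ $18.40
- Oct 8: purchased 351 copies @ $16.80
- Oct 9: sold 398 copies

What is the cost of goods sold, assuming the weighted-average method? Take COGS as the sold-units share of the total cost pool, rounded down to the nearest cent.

COGS = $6,980.55

Oct 9, sell 398: 398/623 × $10,926.85 → $6,980.55
Ending inventory (cost pool remaining) = $3,946.30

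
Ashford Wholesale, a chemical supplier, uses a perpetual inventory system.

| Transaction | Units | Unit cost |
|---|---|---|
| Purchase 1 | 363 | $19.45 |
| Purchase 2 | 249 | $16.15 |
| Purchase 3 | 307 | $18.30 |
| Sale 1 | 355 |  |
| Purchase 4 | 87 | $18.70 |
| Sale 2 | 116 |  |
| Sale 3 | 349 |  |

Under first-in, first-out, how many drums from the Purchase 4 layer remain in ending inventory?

87

Sale 1 (355) [FIFO — oldest first]: 355 @ $19.45 = $6,904.75
Sale 2 (116) [FIFO — oldest first]: 8 @ $19.45 + 108 @ $16.15 = $1,899.80
Sale 3 (349) [FIFO — oldest first]: 141 @ $16.15 + 208 @ $18.30 = $6,083.55
Total COGS = $6,904.75 + $1,899.80 + $6,083.55 = $14,888.10
Ending inventory: 99 @ $18.30 + 87 @ $18.70 = $3,438.60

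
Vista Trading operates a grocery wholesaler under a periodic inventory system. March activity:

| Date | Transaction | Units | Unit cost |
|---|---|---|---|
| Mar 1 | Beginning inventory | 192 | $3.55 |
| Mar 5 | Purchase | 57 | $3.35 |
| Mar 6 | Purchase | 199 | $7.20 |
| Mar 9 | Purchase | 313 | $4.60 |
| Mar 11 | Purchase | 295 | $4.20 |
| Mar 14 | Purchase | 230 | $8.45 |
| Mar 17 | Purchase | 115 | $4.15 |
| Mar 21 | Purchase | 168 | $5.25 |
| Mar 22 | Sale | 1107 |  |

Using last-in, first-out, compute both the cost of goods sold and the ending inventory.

Mar 22, 1107 sold [LIFO — newest first]: 168 @ $5.25 + 115 @ $4.15 + 230 @ $8.45 + 295 @ $4.20 + 299 @ $4.60 = $5,917.15
Ending inventory: 192 @ $3.55 + 57 @ $3.35 + 199 @ $7.20 + 14 @ $4.60 = $2,369.75

COGS = $5,917.15; ending inventory = $2,369.75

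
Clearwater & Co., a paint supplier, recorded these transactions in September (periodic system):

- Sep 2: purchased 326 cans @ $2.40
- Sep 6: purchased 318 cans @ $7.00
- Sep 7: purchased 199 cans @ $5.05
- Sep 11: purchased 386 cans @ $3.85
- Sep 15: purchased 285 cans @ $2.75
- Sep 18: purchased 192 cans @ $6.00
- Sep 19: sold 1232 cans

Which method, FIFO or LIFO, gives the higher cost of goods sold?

FIFO COGS: 326 @ $2.40 + 318 @ $7.00 + 199 @ $5.05 + 386 @ $3.85 + 3 @ $2.75 = $5,507.70
LIFO COGS: 192 @ $6.00 + 285 @ $2.75 + 386 @ $3.85 + 199 @ $5.05 + 170 @ $7.00 = $5,616.80

LIFO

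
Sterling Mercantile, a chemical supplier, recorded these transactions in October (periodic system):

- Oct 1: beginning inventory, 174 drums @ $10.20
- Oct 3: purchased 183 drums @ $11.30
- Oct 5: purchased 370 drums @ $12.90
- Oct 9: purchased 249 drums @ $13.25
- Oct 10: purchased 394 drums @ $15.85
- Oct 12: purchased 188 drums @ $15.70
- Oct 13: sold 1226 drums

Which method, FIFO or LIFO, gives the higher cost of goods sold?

LIFO

FIFO COGS: 174 @ $10.20 + 183 @ $11.30 + 370 @ $12.90 + 249 @ $13.25 + 250 @ $15.85 = $15,877.45
LIFO COGS: 188 @ $15.70 + 394 @ $15.85 + 249 @ $13.25 + 370 @ $12.90 + 25 @ $11.30 = $17,551.25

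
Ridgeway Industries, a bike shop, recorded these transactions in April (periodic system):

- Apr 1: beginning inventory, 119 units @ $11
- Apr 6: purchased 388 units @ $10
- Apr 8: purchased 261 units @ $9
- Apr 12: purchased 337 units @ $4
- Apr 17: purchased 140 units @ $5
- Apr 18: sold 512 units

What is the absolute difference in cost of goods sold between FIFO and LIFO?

$2,871

FIFO COGS: 119 @ $11 + 388 @ $10 + 5 @ $9 = $5,234
LIFO COGS: 140 @ $5 + 337 @ $4 + 35 @ $9 = $2,363
Difference = |$5,234 − $2,363| = $2,871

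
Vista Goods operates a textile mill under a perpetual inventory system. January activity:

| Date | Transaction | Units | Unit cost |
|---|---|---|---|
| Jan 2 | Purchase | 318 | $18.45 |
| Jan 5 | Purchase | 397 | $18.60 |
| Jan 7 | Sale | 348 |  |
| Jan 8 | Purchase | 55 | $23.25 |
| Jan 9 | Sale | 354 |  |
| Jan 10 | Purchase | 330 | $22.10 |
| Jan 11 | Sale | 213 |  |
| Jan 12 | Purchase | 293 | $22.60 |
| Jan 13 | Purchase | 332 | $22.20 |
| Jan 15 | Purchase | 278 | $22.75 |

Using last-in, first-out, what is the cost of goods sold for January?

COGS = $17,982.75

Jan 7, 348 sold [LIFO — newest first]: 348 @ $18.60 = $6,472.80
Jan 9, 354 sold [LIFO — newest first]: 55 @ $23.25 + 49 @ $18.60 + 250 @ $18.45 = $6,802.65
Jan 11, 213 sold [LIFO — newest first]: 213 @ $22.10 = $4,707.30
Total COGS = $6,472.80 + $6,802.65 + $4,707.30 = $17,982.75
Ending inventory: 68 @ $18.45 + 117 @ $22.10 + 293 @ $22.60 + 332 @ $22.20 + 278 @ $22.75 = $24,157.00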